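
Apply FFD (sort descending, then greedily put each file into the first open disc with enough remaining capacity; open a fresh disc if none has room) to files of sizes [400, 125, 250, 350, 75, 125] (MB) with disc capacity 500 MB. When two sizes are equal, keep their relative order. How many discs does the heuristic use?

3

Sorted descending: 400, 350, 250, 125, 125, 75.
  400 → disc 1 (new)  [load 400/500]
  350 → disc 2 (new)  [load 350/500]
  250 → disc 3 (new)  [load 250/500]
  125 → disc 2  [load 475/500]
  125 → disc 3  [load 375/500]
  75 → disc 1  [load 475/500]
3 discs opened.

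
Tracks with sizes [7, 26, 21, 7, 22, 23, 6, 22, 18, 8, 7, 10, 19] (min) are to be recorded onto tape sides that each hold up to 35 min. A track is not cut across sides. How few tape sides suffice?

7

Total = 26 + 23 + 22 + 22 + 21 + 19 + 18 + 10 + 8 + 7 + 7 + 7 + 6 = 196 min.
Lower bound: ⌈196/35⌉ = 6 tape sides.
Also, 7 tracks each exceed 35/2 min, and no two of those can share a side, so at least 7 tape sides are needed.
A packing using 7 tape sides:
  side 1: 26 + 8 = 34
  side 2: 23 + 10 = 33
  side 3: 22 + 7 + 6 = 35
  side 4: 22 + 7 = 29
  side 5: 21 + 7 = 28
  side 6: 19 = 19
  side 7: 18 = 18
This matches the lower bound, so 7 is optimal.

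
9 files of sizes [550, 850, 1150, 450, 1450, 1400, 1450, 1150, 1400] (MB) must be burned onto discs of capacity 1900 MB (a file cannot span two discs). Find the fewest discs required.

Total = 1450 + 1450 + 1400 + 1400 + 1150 + 1150 + 850 + 550 + 450 = 9850 MB.
Lower bound: ⌈9850/1900⌉ = 6 discs.
A packing using 7 discs:
  disc 1: 1450 + 450 = 1900
  disc 2: 1450 = 1450
  disc 3: 1400 = 1400
  disc 4: 1400 = 1400
  disc 5: 1150 + 550 = 1700
  disc 6: 1150 = 1150
  disc 7: 850 = 850
No arrangement into 6 discs stays within capacity, so 7 is optimal.

7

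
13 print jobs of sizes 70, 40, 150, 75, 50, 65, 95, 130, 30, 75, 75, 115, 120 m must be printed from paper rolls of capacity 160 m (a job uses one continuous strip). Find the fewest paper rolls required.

8

Total = 150 + 130 + 120 + 115 + 95 + 75 + 75 + 75 + 70 + 65 + 50 + 40 + 30 = 1090 m.
Lower bound: ⌈1090/160⌉ = 7 paper rolls.
A packing using 8 paper rolls:
  roll 1: 150 = 150
  roll 2: 130 + 30 = 160
  roll 3: 120 + 40 = 160
  roll 4: 115 = 115
  roll 5: 95 + 65 = 160
  roll 6: 75 + 75 = 150
  roll 7: 75 + 70 = 145
  roll 8: 50 = 50
No arrangement into 7 paper rolls stays within capacity, so 8 is optimal.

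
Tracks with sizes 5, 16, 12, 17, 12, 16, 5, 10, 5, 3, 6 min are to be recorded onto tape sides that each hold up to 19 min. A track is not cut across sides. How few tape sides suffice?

Total = 17 + 16 + 16 + 12 + 12 + 10 + 6 + 5 + 5 + 5 + 3 = 107 min.
Lower bound: ⌈107/19⌉ = 6 tape sides.
A packing using 7 tape sides:
  side 1: 17 = 17
  side 2: 16 + 3 = 19
  side 3: 16 = 16
  side 4: 12 + 6 = 18
  side 5: 12 + 5 = 17
  side 6: 10 + 5 = 15
  side 7: 5 = 5
No arrangement into 6 tape sides stays within capacity, so 7 is optimal.

7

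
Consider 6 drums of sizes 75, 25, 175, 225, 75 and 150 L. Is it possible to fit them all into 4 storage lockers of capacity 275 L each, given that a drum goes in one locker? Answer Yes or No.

A valid assignment using 3 storage lockers:
  locker 1: 225 + 25 = 250
  locker 2: 175 + 75 = 250
  locker 3: 150 + 75 = 225
That uses only 3 ≤ 4, so 4 storage lockers are enough.

Yes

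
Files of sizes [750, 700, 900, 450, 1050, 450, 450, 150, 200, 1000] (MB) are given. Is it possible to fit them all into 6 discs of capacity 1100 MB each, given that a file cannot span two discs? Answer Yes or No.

No

Total = 6100 MB; ⌈6100/1100⌉ = 6.
The bound of 6 does not rule out 6, but exhaustive search shows no assignment into 6 discs of capacity 1100 MB exists — the minimum is 7.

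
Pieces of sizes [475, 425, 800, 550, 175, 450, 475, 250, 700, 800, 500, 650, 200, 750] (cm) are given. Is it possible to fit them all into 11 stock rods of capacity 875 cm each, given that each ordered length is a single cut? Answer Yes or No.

A valid assignment using 10 stock rods:
  stock rod 1: 800 = 800
  stock rod 2: 800 = 800
  stock rod 3: 750 = 750
  stock rod 4: 700 + 175 = 875
  stock rod 5: 650 + 200 = 850
  stock rod 6: 550 + 250 = 800
  stock rod 7: 500 = 500
  stock rod 8: 475 = 475
  stock rod 9: 475 = 475
  stock rod 10: 450 + 425 = 875
That uses only 10 ≤ 11, so 11 stock rods are enough.

Yes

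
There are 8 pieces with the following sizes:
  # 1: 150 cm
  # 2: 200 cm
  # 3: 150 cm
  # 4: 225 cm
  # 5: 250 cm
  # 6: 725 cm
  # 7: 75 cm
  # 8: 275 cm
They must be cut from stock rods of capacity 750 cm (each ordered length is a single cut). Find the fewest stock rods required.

Total = 725 + 275 + 250 + 225 + 200 + 150 + 150 + 75 = 2050 cm.
Lower bound: ⌈2050/750⌉ = 3 stock rods.
A packing using 3 stock rods:
  stock rod 1: 725 = 725
  stock rod 2: 275 + 250 + 225 = 750
  stock rod 3: 200 + 150 + 150 + 75 = 575
This matches the lower bound, so 3 is optimal.

3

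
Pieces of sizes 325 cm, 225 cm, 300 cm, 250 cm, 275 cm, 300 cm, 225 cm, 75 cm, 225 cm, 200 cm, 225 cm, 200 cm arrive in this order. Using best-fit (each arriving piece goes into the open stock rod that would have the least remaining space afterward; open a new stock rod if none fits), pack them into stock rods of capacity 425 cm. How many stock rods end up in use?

  325 → stock rod 1 (new)  [load 325/425]
  225 → stock rod 2 (new)  [load 225/425]
  300 → stock rod 3 (new)  [load 300/425]
  250 → stock rod 4 (new)  [load 250/425]
  275 → stock rod 5 (new)  [load 275/425]
  300 → stock rod 6 (new)  [load 300/425]
  225 → stock rod 7 (new)  [load 225/425]
  75 → stock rod 1  [load 400/425]
  225 → stock rod 8 (new)  [load 225/425]
  200 → stock rod 2  [load 425/425]
  225 → stock rod 9 (new)  [load 225/425]
  200 → stock rod 7  [load 425/425]
9 stock rods opened.

9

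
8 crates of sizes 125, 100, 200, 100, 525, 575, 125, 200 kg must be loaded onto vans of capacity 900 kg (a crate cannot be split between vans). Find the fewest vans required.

3

Total = 575 + 525 + 200 + 200 + 125 + 125 + 100 + 100 = 1950 kg.
Lower bound: ⌈1950/900⌉ = 3 vans.
A packing using 3 vans:
  van 1: 575 + 200 + 125 = 900
  van 2: 525 + 200 + 125 = 850
  van 3: 100 + 100 = 200
This matches the lower bound, so 3 is optimal.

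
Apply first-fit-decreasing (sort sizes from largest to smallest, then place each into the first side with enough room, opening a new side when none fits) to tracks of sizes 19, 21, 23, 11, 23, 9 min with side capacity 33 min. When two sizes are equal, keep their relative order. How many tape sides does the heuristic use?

Sorted descending: 23, 23, 21, 19, 11, 9.
  23 → side 1 (new)  [load 23/33]
  23 → side 2 (new)  [load 23/33]
  21 → side 3 (new)  [load 21/33]
  19 → side 4 (new)  [load 19/33]
  11 → side 3  [load 32/33]
  9 → side 1  [load 32/33]
4 tape sides opened.

4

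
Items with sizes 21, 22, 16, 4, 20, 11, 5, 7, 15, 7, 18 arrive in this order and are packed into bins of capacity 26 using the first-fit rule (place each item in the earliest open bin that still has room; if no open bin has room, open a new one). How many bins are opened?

7

  21 → bin 1 (new)  [load 21/26]
  22 → bin 2 (new)  [load 22/26]
  16 → bin 3 (new)  [load 16/26]
  4 → bin 1  [load 25/26]
  20 → bin 4 (new)  [load 20/26]
  11 → bin 5 (new)  [load 11/26]
  5 → bin 3  [load 21/26]
  7 → bin 5  [load 18/26]
  15 → bin 6 (new)  [load 15/26]
  7 → bin 5  [load 25/26]
  18 → bin 7 (new)  [load 18/26]
7 bins opened.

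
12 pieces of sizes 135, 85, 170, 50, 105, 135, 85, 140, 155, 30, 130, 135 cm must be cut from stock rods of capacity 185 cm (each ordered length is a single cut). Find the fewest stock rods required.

Total = 170 + 155 + 140 + 135 + 135 + 135 + 130 + 105 + 85 + 85 + 50 + 30 = 1355 cm.
Lower bound: ⌈1355/185⌉ = 8 stock rods.
A packing using 9 stock rods:
  stock rod 1: 170 = 170
  stock rod 2: 155 + 30 = 185
  stock rod 3: 140 = 140
  stock rod 4: 135 + 50 = 185
  stock rod 5: 135 = 135
  stock rod 6: 135 = 135
  stock rod 7: 130 = 130
  stock rod 8: 105 = 105
  stock rod 9: 85 + 85 = 170
No arrangement into 8 stock rods stays within capacity, so 9 is optimal.

9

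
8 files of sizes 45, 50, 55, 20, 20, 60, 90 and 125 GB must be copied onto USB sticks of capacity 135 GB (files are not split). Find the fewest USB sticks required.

Total = 125 + 90 + 60 + 55 + 50 + 45 + 20 + 20 = 465 GB.
Lower bound: ⌈465/135⌉ = 4 USB sticks.
A packing using 4 USB sticks:
  USB stick 1: 125 = 125
  USB stick 2: 90 + 45 = 135
  USB stick 3: 60 + 55 + 20 = 135
  USB stick 4: 50 + 20 = 70
This matches the lower bound, so 4 is optimal.

4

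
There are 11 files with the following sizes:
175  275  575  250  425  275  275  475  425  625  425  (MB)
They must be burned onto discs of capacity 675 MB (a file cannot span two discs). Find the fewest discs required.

Total = 625 + 575 + 475 + 425 + 425 + 425 + 275 + 275 + 275 + 250 + 175 = 4200 MB.
Lower bound: ⌈4200/675⌉ = 7 discs.
A packing using 8 discs:
  disc 1: 625 = 625
  disc 2: 575 = 575
  disc 3: 475 + 175 = 650
  disc 4: 425 + 250 = 675
  disc 5: 425 = 425
  disc 6: 425 = 425
  disc 7: 275 + 275 = 550
  disc 8: 275 = 275
No arrangement into 7 discs stays within capacity, so 8 is optimal.

8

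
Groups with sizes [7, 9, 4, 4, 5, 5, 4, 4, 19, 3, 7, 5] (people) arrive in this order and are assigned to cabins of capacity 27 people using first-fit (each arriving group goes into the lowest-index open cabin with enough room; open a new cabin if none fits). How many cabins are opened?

3

  7 → cabin 1 (new)  [load 7/27]
  9 → cabin 1  [load 16/27]
  4 → cabin 1  [load 20/27]
  4 → cabin 1  [load 24/27]
  5 → cabin 2 (new)  [load 5/27]
  5 → cabin 2  [load 10/27]
  4 → cabin 2  [load 14/27]
  4 → cabin 2  [load 18/27]
  19 → cabin 3 (new)  [load 19/27]
  3 → cabin 1  [load 27/27]
  7 → cabin 2  [load 25/27]
  5 → cabin 3  [load 24/27]
3 cabins opened.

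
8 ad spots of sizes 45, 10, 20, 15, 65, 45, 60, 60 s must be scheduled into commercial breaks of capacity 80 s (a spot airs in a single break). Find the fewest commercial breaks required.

5

Total = 65 + 60 + 60 + 45 + 45 + 20 + 15 + 10 = 320 s.
Lower bound: ⌈320/80⌉ = 4 commercial breaks.
Also, 5 ad spots each exceed 40 s, and no two of those can share a break, so at least 5 commercial breaks are needed.
A packing using 5 commercial breaks:
  break 1: 65 + 15 = 80
  break 2: 60 + 20 = 80
  break 3: 60 + 10 = 70
  break 4: 45 = 45
  break 5: 45 = 45
This matches the lower bound, so 5 is optimal.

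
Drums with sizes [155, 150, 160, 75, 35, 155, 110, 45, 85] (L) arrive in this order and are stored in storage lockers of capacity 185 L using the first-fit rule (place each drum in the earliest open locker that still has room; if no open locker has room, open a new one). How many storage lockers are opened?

  155 → locker 1 (new)  [load 155/185]
  150 → locker 2 (new)  [load 150/185]
  160 → locker 3 (new)  [load 160/185]
  75 → locker 4 (new)  [load 75/185]
  35 → locker 2  [load 185/185]
  155 → locker 5 (new)  [load 155/185]
  110 → locker 4  [load 185/185]
  45 → locker 6 (new)  [load 45/185]
  85 → locker 6  [load 130/185]
6 storage lockers opened.

6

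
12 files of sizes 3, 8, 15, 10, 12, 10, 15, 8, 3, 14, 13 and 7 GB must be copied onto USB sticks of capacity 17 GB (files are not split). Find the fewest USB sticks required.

8

Total = 15 + 15 + 14 + 13 + 12 + 10 + 10 + 8 + 8 + 7 + 3 + 3 = 118 GB.
Lower bound: ⌈118/17⌉ = 7 USB sticks.
A packing using 8 USB sticks:
  USB stick 1: 15 = 15
  USB stick 2: 15 = 15
  USB stick 3: 14 + 3 = 17
  USB stick 4: 13 + 3 = 16
  USB stick 5: 12 = 12
  USB stick 6: 10 + 7 = 17
  USB stick 7: 10 = 10
  USB stick 8: 8 + 8 = 16
No arrangement into 7 USB sticks stays within capacity, so 8 is optimal.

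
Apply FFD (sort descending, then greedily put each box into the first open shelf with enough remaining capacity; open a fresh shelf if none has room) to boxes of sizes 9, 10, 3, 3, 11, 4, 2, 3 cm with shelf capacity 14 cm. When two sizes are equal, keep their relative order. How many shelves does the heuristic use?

4

Sorted descending: 11, 10, 9, 4, 3, 3, 3, 2.
  11 → shelf 1 (new)  [load 11/14]
  10 → shelf 2 (new)  [load 10/14]
  9 → shelf 3 (new)  [load 9/14]
  4 → shelf 2  [load 14/14]
  3 → shelf 1  [load 14/14]
  3 → shelf 3  [load 12/14]
  3 → shelf 4 (new)  [load 3/14]
  2 → shelf 3  [load 14/14]
4 shelves opened.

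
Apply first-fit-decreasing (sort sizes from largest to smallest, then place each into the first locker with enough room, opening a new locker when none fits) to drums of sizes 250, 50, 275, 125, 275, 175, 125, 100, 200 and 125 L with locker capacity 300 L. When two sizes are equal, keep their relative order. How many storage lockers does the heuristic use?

Sorted descending: 275, 275, 250, 200, 175, 125, 125, 125, 100, 50.
  275 → locker 1 (new)  [load 275/300]
  275 → locker 2 (new)  [load 275/300]
  250 → locker 3 (new)  [load 250/300]
  200 → locker 4 (new)  [load 200/300]
  175 → locker 5 (new)  [load 175/300]
  125 → locker 5  [load 300/300]
  125 → locker 6 (new)  [load 125/300]
  125 → locker 6  [load 250/300]
  100 → locker 4  [load 300/300]
  50 → locker 3  [load 300/300]
6 storage lockers opened.

6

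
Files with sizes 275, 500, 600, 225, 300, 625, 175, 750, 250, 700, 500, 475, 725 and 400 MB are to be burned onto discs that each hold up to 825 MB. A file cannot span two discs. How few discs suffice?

9

Total = 750 + 725 + 700 + 625 + 600 + 500 + 500 + 475 + 400 + 300 + 275 + 250 + 225 + 175 = 6500 MB.
Lower bound: ⌈6500/825⌉ = 8 discs.
A packing using 9 discs:
  disc 1: 750 = 750
  disc 2: 725 = 725
  disc 3: 700 = 700
  disc 4: 625 + 175 = 800
  disc 5: 600 + 225 = 825
  disc 6: 500 + 300 = 800
  disc 7: 500 + 275 = 775
  disc 8: 475 + 250 = 725
  disc 9: 400 = 400
No arrangement into 8 discs stays within capacity, so 9 is optimal.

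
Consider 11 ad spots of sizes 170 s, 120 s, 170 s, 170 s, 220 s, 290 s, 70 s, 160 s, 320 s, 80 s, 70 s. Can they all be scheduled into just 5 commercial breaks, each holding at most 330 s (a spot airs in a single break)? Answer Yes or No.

Total = 1840 s; ⌈1840/330⌉ = 6.
At least 6 commercial breaks are required, but only 5 are allowed.

No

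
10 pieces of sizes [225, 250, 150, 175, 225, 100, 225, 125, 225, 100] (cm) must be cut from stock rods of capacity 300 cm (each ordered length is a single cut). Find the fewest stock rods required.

Total = 250 + 225 + 225 + 225 + 225 + 175 + 150 + 125 + 100 + 100 = 1800 cm.
Lower bound: ⌈1800/300⌉ = 6 stock rods.
A packing using 8 stock rods:
  stock rod 1: 250 = 250
  stock rod 2: 225 = 225
  stock rod 3: 225 = 225
  stock rod 4: 225 = 225
  stock rod 5: 225 = 225
  stock rod 6: 175 + 125 = 300
  stock rod 7: 150 + 100 = 250
  stock rod 8: 100 = 100
No arrangement into 7 stock rods stays within capacity, so 8 is optimal.

8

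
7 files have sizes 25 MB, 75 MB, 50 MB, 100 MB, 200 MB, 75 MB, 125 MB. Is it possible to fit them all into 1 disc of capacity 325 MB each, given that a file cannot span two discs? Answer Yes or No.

Total = 650 MB; ⌈650/325⌉ = 2.
At least 2 discs are required, but only 1 is allowed.

No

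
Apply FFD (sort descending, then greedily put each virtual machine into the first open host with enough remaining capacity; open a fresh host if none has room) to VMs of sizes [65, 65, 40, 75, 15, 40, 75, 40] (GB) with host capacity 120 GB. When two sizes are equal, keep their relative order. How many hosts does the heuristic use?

4

Sorted descending: 75, 75, 65, 65, 40, 40, 40, 15.
  75 → host 1 (new)  [load 75/120]
  75 → host 2 (new)  [load 75/120]
  65 → host 3 (new)  [load 65/120]
  65 → host 4 (new)  [load 65/120]
  40 → host 1  [load 115/120]
  40 → host 2  [load 115/120]
  40 → host 3  [load 105/120]
  15 → host 3  [load 120/120]
4 hosts opened.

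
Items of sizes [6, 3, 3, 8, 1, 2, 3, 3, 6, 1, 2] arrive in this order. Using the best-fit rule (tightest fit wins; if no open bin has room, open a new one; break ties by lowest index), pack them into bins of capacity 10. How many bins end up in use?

4

  6 → bin 1 (new)  [load 6/10]
  3 → bin 1  [load 9/10]
  3 → bin 2 (new)  [load 3/10]
  8 → bin 3 (new)  [load 8/10]
  1 → bin 1  [load 10/10]
  2 → bin 3  [load 10/10]
  3 → bin 2  [load 6/10]
  3 → bin 2  [load 9/10]
  6 → bin 4 (new)  [load 6/10]
  1 → bin 2  [load 10/10]
  2 → bin 4  [load 8/10]
4 bins opened.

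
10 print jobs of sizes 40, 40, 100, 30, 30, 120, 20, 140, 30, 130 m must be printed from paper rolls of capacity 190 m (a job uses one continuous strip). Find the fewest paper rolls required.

4

Total = 140 + 130 + 120 + 100 + 40 + 40 + 30 + 30 + 30 + 20 = 680 m.
Lower bound: ⌈680/190⌉ = 4 paper rolls.
A packing using 4 paper rolls:
  roll 1: 140 + 40 = 180
  roll 2: 130 + 40 + 20 = 190
  roll 3: 120 + 30 + 30 = 180
  roll 4: 100 + 30 = 130
This matches the lower bound, so 4 is optimal.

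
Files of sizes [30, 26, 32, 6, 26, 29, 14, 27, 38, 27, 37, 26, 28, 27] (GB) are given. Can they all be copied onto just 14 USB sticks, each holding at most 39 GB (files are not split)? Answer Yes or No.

Yes

A valid assignment using 13 USB sticks:
  USB stick 1: 38 = 38
  USB stick 2: 37 = 37
  USB stick 3: 32 + 6 = 38
  USB stick 4: 30 = 30
  USB stick 5: 29 = 29
  USB stick 6: 28 = 28
  USB stick 7: 27 = 27
  USB stick 8: 27 = 27
  USB stick 9: 27 = 27
  USB stick 10: 26 = 26
  USB stick 11: 26 = 26
  USB stick 12: 26 = 26
  USB stick 13: 14 = 14
That uses only 13 ≤ 14, so 14 USB sticks are enough.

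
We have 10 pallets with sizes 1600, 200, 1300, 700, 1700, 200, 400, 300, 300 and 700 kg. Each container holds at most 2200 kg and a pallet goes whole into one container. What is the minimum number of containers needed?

Total = 1700 + 1600 + 1300 + 700 + 700 + 400 + 300 + 300 + 200 + 200 = 7400 kg.
Lower bound: ⌈7400/2200⌉ = 4 containers.
A packing using 4 containers:
  container 1: 1700 + 400 = 2100
  container 2: 1600 + 300 + 300 = 2200
  container 3: 1300 + 700 + 200 = 2200
  container 4: 700 + 200 = 900
This matches the lower bound, so 4 is optimal.

4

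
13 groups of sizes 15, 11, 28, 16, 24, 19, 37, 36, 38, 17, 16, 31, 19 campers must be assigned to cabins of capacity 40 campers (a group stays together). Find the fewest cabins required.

9

Total = 38 + 37 + 36 + 31 + 28 + 24 + 19 + 19 + 17 + 16 + 16 + 15 + 11 = 307 campers.
Lower bound: ⌈307/40⌉ = 8 cabins.
A packing using 9 cabins:
  cabin 1: 38 = 38
  cabin 2: 37 = 37
  cabin 3: 36 = 36
  cabin 4: 31 = 31
  cabin 5: 28 + 11 = 39
  cabin 6: 24 + 16 = 40
  cabin 7: 19 + 19 = 38
  cabin 8: 17 + 16 = 33
  cabin 9: 15 = 15
No arrangement into 8 cabins stays within capacity, so 9 is optimal.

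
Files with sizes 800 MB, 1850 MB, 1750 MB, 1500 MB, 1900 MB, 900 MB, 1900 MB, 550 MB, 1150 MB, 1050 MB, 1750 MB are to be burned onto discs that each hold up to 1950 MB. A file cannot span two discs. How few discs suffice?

9

Total = 1900 + 1900 + 1850 + 1750 + 1750 + 1500 + 1150 + 1050 + 900 + 800 + 550 = 15100 MB.
Lower bound: ⌈15100/1950⌉ = 8 discs.
A packing using 9 discs:
  disc 1: 1900 = 1900
  disc 2: 1900 = 1900
  disc 3: 1850 = 1850
  disc 4: 1750 = 1750
  disc 5: 1750 = 1750
  disc 6: 1500 = 1500
  disc 7: 1150 + 800 = 1950
  disc 8: 1050 + 900 = 1950
  disc 9: 550 = 550
No arrangement into 8 discs stays within capacity, so 9 is optimal.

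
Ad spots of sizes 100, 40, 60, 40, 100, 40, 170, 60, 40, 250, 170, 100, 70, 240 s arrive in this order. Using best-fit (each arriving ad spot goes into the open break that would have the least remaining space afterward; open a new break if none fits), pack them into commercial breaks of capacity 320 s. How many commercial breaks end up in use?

5

  100 → break 1 (new)  [load 100/320]
  40 → break 1  [load 140/320]
  60 → break 1  [load 200/320]
  40 → break 1  [load 240/320]
  100 → break 2 (new)  [load 100/320]
  40 → break 1  [load 280/320]
  170 → break 2  [load 270/320]
  60 → break 3 (new)  [load 60/320]
  40 → break 1  [load 320/320]
  250 → break 3  [load 310/320]
  170 → break 4 (new)  [load 170/320]
  100 → break 4  [load 270/320]
  70 → break 5 (new)  [load 70/320]
  240 → break 5  [load 310/320]
5 commercial breaks opened.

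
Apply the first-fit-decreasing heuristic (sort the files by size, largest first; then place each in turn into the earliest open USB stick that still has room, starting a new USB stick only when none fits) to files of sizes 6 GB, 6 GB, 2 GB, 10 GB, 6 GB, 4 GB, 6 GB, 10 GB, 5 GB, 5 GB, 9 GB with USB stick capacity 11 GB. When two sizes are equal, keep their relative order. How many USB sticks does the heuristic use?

Sorted descending: 10, 10, 9, 6, 6, 6, 6, 5, 5, 4, 2.
  10 → USB stick 1 (new)  [load 10/11]
  10 → USB stick 2 (new)  [load 10/11]
  9 → USB stick 3 (new)  [load 9/11]
  6 → USB stick 4 (new)  [load 6/11]
  6 → USB stick 5 (new)  [load 6/11]
  6 → USB stick 6 (new)  [load 6/11]
  6 → USB stick 7 (new)  [load 6/11]
  5 → USB stick 4  [load 11/11]
  5 → USB stick 5  [load 11/11]
  4 → USB stick 6  [load 10/11]
  2 → USB stick 3  [load 11/11]
7 USB sticks opened.

7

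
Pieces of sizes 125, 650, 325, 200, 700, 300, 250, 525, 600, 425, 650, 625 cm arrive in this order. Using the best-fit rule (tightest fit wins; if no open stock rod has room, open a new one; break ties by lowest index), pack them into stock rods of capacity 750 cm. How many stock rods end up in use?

9

  125 → stock rod 1 (new)  [load 125/750]
  650 → stock rod 2 (new)  [load 650/750]
  325 → stock rod 1  [load 450/750]
  200 → stock rod 1  [load 650/750]
  700 → stock rod 3 (new)  [load 700/750]
  300 → stock rod 4 (new)  [load 300/750]
  250 → stock rod 4  [load 550/750]
  525 → stock rod 5 (new)  [load 525/750]
  600 → stock rod 6 (new)  [load 600/750]
  425 → stock rod 7 (new)  [load 425/750]
  650 → stock rod 8 (new)  [load 650/750]
  625 → stock rod 9 (new)  [load 625/750]
9 stock rods opened.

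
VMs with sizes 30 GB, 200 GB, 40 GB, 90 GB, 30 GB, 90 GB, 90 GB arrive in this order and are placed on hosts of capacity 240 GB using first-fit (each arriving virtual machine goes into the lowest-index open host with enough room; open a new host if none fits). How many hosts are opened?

3

  30 → host 1 (new)  [load 30/240]
  200 → host 1  [load 230/240]
  40 → host 2 (new)  [load 40/240]
  90 → host 2  [load 130/240]
  30 → host 2  [load 160/240]
  90 → host 3 (new)  [load 90/240]
  90 → host 3  [load 180/240]
3 hosts opened.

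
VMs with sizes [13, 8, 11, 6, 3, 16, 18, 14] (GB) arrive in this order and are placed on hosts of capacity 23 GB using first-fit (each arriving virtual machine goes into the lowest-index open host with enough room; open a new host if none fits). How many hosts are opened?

  13 → host 1 (new)  [load 13/23]
  8 → host 1  [load 21/23]
  11 → host 2 (new)  [load 11/23]
  6 → host 2  [load 17/23]
  3 → host 2  [load 20/23]
  16 → host 3 (new)  [load 16/23]
  18 → host 4 (new)  [load 18/23]
  14 → host 5 (new)  [load 14/23]
5 hosts opened.

5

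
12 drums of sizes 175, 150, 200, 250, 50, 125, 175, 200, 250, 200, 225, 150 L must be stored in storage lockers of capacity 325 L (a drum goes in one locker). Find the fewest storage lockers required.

8

Total = 250 + 250 + 225 + 200 + 200 + 200 + 175 + 175 + 150 + 150 + 125 + 50 = 2150 L.
Lower bound: ⌈2150/325⌉ = 7 storage lockers.
Also, 8 drums each exceed 325/2 L, and no two of those can share a locker, so at least 8 storage lockers are needed.
A packing using 8 storage lockers:
  locker 1: 250 + 50 = 300
  locker 2: 250 = 250
  locker 3: 225 = 225
  locker 4: 200 + 125 = 325
  locker 5: 200 = 200
  locker 6: 200 = 200
  locker 7: 175 + 150 = 325
  locker 8: 175 + 150 = 325
This matches the lower bound, so 8 is optimal.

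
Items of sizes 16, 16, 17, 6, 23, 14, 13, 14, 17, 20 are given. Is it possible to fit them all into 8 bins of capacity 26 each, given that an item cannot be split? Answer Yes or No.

No

Total = 156; ⌈156/26⌉ = 6.
8 items each exceed half the capacity and cannot share a bin, forcing at least 8 bins.
The bound of 8 does not rule out 8, but exhaustive search shows no assignment into 8 bins of capacity 26 exists — the minimum is 9.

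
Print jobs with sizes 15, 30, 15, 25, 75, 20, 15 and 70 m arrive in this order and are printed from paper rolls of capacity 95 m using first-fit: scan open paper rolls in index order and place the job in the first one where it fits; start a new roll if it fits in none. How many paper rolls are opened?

  15 → roll 1 (new)  [load 15/95]
  30 → roll 1  [load 45/95]
  15 → roll 1  [load 60/95]
  25 → roll 1  [load 85/95]
  75 → roll 2 (new)  [load 75/95]
  20 → roll 2  [load 95/95]
  15 → roll 3 (new)  [load 15/95]
  70 → roll 3  [load 85/95]
3 paper rolls opened.

3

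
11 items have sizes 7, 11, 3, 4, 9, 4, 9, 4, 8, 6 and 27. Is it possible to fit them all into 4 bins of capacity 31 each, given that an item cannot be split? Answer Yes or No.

Yes

A valid assignment using 3 bins:
  bin 1: 27 + 4 = 31
  bin 2: 11 + 9 + 8 + 3 = 31
  bin 3: 9 + 7 + 6 + 4 + 4 = 30
That uses only 3 ≤ 4, so 4 bins are enough.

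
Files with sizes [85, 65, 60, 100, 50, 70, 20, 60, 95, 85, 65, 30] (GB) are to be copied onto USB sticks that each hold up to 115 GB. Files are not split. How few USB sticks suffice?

Total = 100 + 95 + 85 + 85 + 70 + 65 + 65 + 60 + 60 + 50 + 30 + 20 = 785 GB.
Lower bound: ⌈785/115⌉ = 7 USB sticks.
Also, 9 files each exceed 115/2 GB, and no two of those can share a USB stick, so at least 9 USB sticks are needed.
A packing using 9 USB sticks:
  USB stick 1: 100 = 100
  USB stick 2: 95 + 20 = 115
  USB stick 3: 85 + 30 = 115
  USB stick 4: 85 = 85
  USB stick 5: 70 = 70
  USB stick 6: 65 + 50 = 115
  USB stick 7: 65 = 65
  USB stick 8: 60 = 60
  USB stick 9: 60 = 60
This matches the lower bound, so 9 is optimal.

9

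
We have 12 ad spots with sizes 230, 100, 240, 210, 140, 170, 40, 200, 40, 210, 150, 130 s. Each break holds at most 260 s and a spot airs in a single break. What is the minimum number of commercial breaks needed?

9

Total = 240 + 230 + 210 + 210 + 200 + 170 + 150 + 140 + 130 + 100 + 40 + 40 = 1860 s.
Lower bound: ⌈1860/260⌉ = 8 commercial breaks.
A packing using 9 commercial breaks:
  break 1: 240 = 240
  break 2: 230 = 230
  break 3: 210 + 40 = 250
  break 4: 210 + 40 = 250
  break 5: 200 = 200
  break 6: 170 = 170
  break 7: 150 + 100 = 250
  break 8: 140 = 140
  break 9: 130 = 130
No arrangement into 8 commercial breaks stays within capacity, so 9 is optimal.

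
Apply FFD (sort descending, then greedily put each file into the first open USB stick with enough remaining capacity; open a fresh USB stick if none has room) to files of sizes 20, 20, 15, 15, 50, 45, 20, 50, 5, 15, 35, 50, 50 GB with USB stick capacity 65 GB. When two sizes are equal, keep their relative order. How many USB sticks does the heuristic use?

7

Sorted descending: 50, 50, 50, 50, 45, 35, 20, 20, 20, 15, 15, 15, 5.
  50 → USB stick 1 (new)  [load 50/65]
  50 → USB stick 2 (new)  [load 50/65]
  50 → USB stick 3 (new)  [load 50/65]
  50 → USB stick 4 (new)  [load 50/65]
  45 → USB stick 5 (new)  [load 45/65]
  35 → USB stick 6 (new)  [load 35/65]
  20 → USB stick 5  [load 65/65]
  20 → USB stick 6  [load 55/65]
  20 → USB stick 7 (new)  [load 20/65]
  15 → USB stick 1  [load 65/65]
  15 → USB stick 2  [load 65/65]
  15 → USB stick 3  [load 65/65]
  5 → USB stick 4  [load 55/65]
7 USB sticks opened.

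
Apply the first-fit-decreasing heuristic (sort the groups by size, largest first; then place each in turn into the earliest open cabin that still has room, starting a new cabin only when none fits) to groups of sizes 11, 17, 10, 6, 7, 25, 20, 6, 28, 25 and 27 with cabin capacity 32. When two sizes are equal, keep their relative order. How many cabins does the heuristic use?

Sorted descending: 28, 27, 25, 25, 20, 17, 11, 10, 7, 6, 6.
  28 → cabin 1 (new)  [load 28/32]
  27 → cabin 2 (new)  [load 27/32]
  25 → cabin 3 (new)  [load 25/32]
  25 → cabin 4 (new)  [load 25/32]
  20 → cabin 5 (new)  [load 20/32]
  17 → cabin 6 (new)  [load 17/32]
  11 → cabin 5  [load 31/32]
  10 → cabin 6  [load 27/32]
  7 → cabin 3  [load 32/32]
  6 → cabin 4  [load 31/32]
  6 → cabin 7 (new)  [load 6/32]
7 cabins opened.

7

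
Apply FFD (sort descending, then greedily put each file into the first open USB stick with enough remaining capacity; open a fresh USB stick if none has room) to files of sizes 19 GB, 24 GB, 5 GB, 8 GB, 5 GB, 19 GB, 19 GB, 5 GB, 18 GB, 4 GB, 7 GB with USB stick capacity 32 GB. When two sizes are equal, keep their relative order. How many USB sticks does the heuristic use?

Sorted descending: 24, 19, 19, 19, 18, 8, 7, 5, 5, 5, 4.
  24 → USB stick 1 (new)  [load 24/32]
  19 → USB stick 2 (new)  [load 19/32]
  19 → USB stick 3 (new)  [load 19/32]
  19 → USB stick 4 (new)  [load 19/32]
  18 → USB stick 5 (new)  [load 18/32]
  8 → USB stick 1  [load 32/32]
  7 → USB stick 2  [load 26/32]
  5 → USB stick 2  [load 31/32]
  5 → USB stick 3  [load 24/32]
  5 → USB stick 3  [load 29/32]
  4 → USB stick 4  [load 23/32]
5 USB sticks opened.

5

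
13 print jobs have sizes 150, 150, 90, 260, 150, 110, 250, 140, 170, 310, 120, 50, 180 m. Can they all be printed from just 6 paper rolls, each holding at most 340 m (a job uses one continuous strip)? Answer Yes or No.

Total = 2130 m; ⌈2130/340⌉ = 7.
At least 7 paper rolls are required, but only 6 are allowed.

No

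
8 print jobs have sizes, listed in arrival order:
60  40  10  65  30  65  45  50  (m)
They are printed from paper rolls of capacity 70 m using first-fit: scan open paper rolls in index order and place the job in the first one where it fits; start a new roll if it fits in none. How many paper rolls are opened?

  60 → roll 1 (new)  [load 60/70]
  40 → roll 2 (new)  [load 40/70]
  10 → roll 1  [load 70/70]
  65 → roll 3 (new)  [load 65/70]
  30 → roll 2  [load 70/70]
  65 → roll 4 (new)  [load 65/70]
  45 → roll 5 (new)  [load 45/70]
  50 → roll 6 (new)  [load 50/70]
6 paper rolls opened.

6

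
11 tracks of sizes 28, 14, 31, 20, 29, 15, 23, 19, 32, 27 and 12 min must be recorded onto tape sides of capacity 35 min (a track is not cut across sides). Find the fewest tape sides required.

8

Total = 32 + 31 + 29 + 28 + 27 + 23 + 20 + 19 + 15 + 14 + 12 = 250 min.
Lower bound: ⌈250/35⌉ = 8 tape sides.
A packing using 8 tape sides:
  side 1: 32 = 32
  side 2: 31 = 31
  side 3: 29 = 29
  side 4: 28 = 28
  side 5: 27 = 27
  side 6: 23 + 12 = 35
  side 7: 20 + 15 = 35
  side 8: 19 + 14 = 33
This matches the lower bound, so 8 is optimal.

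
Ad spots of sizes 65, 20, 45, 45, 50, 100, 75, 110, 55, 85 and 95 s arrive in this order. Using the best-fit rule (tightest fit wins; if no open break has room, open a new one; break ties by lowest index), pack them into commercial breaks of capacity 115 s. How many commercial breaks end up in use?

8

  65 → break 1 (new)  [load 65/115]
  20 → break 1  [load 85/115]
  45 → break 2 (new)  [load 45/115]
  45 → break 2  [load 90/115]
  50 → break 3 (new)  [load 50/115]
  100 → break 4 (new)  [load 100/115]
  75 → break 5 (new)  [load 75/115]
  110 → break 6 (new)  [load 110/115]
  55 → break 3  [load 105/115]
  85 → break 7 (new)  [load 85/115]
  95 → break 8 (new)  [load 95/115]
8 commercial breaks opened.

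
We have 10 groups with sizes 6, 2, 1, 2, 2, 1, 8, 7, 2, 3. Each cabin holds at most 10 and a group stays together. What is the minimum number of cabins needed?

Total = 8 + 7 + 6 + 3 + 2 + 2 + 2 + 2 + 1 + 1 = 34.
Lower bound: ⌈34/10⌉ = 4 cabins.
A packing using 4 cabins:
  cabin 1: 8 + 2 = 10
  cabin 2: 7 + 3 = 10
  cabin 3: 6 + 2 + 2 = 10
  cabin 4: 2 + 1 + 1 = 4
This matches the lower bound, so 4 is optimal.

4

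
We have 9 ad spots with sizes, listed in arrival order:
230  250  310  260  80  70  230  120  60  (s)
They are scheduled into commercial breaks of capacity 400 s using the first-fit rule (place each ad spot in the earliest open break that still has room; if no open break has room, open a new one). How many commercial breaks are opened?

5

  230 → break 1 (new)  [load 230/400]
  250 → break 2 (new)  [load 250/400]
  310 → break 3 (new)  [load 310/400]
  260 → break 4 (new)  [load 260/400]
  80 → break 1  [load 310/400]
  70 → break 1  [load 380/400]
  230 → break 5 (new)  [load 230/400]
  120 → break 2  [load 370/400]
  60 → break 3  [load 370/400]
5 commercial breaks opened.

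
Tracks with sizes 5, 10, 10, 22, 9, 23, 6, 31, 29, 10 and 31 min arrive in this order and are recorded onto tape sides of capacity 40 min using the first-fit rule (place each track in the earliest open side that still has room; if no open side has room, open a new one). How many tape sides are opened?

  5 → side 1 (new)  [load 5/40]
  10 → side 1  [load 15/40]
  10 → side 1  [load 25/40]
  22 → side 2 (new)  [load 22/40]
  9 → side 1  [load 34/40]
  23 → side 3 (new)  [load 23/40]
  6 → side 1  [load 40/40]
  31 → side 4 (new)  [load 31/40]
  29 → side 5 (new)  [load 29/40]
  10 → side 2  [load 32/40]
  31 → side 6 (new)  [load 31/40]
6 tape sides opened.

6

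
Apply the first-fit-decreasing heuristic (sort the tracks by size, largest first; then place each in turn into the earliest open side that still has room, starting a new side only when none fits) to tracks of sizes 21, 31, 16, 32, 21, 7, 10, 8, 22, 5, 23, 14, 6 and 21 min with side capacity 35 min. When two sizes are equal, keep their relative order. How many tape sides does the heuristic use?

Sorted descending: 32, 31, 23, 22, 21, 21, 21, 16, 14, 10, 8, 7, 6, 5.
  32 → side 1 (new)  [load 32/35]
  31 → side 2 (new)  [load 31/35]
  23 → side 3 (new)  [load 23/35]
  22 → side 4 (new)  [load 22/35]
  21 → side 5 (new)  [load 21/35]
  21 → side 6 (new)  [load 21/35]
  21 → side 7 (new)  [load 21/35]
  16 → side 8 (new)  [load 16/35]
  14 → side 5  [load 35/35]
  10 → side 3  [load 33/35]
  8 → side 4  [load 30/35]
  7 → side 6  [load 28/35]
  6 → side 6  [load 34/35]
  5 → side 4  [load 35/35]
8 tape sides opened.

8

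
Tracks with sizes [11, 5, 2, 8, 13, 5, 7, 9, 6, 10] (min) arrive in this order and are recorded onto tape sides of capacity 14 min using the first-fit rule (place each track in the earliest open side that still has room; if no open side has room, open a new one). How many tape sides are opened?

  11 → side 1 (new)  [load 11/14]
  5 → side 2 (new)  [load 5/14]
  2 → side 1  [load 13/14]
  8 → side 2  [load 13/14]
  13 → side 3 (new)  [load 13/14]
  5 → side 4 (new)  [load 5/14]
  7 → side 4  [load 12/14]
  9 → side 5 (new)  [load 9/14]
  6 → side 6 (new)  [load 6/14]
  10 → side 7 (new)  [load 10/14]
7 tape sides opened.

7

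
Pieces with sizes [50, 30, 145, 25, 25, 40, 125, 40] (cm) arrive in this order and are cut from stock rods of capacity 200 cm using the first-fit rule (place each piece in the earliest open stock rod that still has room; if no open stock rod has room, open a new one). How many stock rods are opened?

3

  50 → stock rod 1 (new)  [load 50/200]
  30 → stock rod 1  [load 80/200]
  145 → stock rod 2 (new)  [load 145/200]
  25 → stock rod 1  [load 105/200]
  25 → stock rod 1  [load 130/200]
  40 → stock rod 1  [load 170/200]
  125 → stock rod 3 (new)  [load 125/200]
  40 → stock rod 2  [load 185/200]
3 stock rods opened.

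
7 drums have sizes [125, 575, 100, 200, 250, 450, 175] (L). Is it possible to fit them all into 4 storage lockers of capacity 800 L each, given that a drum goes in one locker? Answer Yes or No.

A valid assignment using 3 storage lockers:
  locker 1: 575 + 200 = 775
  locker 2: 450 + 250 + 100 = 800
  locker 3: 175 + 125 = 300
That uses only 3 ≤ 4, so 4 storage lockers are enough.

Yes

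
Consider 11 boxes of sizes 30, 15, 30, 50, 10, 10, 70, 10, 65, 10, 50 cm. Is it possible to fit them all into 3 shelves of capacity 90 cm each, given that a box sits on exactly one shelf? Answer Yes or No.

No

Total = 350 cm; ⌈350/90⌉ = 4.
At least 4 shelves are required, but only 3 are allowed.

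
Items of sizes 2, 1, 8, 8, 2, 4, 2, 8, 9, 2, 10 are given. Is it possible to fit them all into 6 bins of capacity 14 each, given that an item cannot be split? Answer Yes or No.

A valid assignment using 5 bins:
  bin 1: 10 + 4 = 14
  bin 2: 9 + 2 + 2 + 1 = 14
  bin 3: 8 + 2 + 2 = 12
  bin 4: 8 = 8
  bin 5: 8 = 8
That uses only 5 ≤ 6, so 6 bins are enough.

Yes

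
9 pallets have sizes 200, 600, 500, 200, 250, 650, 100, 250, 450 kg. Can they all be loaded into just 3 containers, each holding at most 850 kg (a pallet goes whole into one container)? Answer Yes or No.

No

Total = 3200 kg; ⌈3200/850⌉ = 4.
At least 4 containers are required, but only 3 are allowed.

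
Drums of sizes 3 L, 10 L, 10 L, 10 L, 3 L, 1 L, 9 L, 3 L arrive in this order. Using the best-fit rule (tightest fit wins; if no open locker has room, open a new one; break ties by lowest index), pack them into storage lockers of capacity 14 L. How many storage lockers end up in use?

4

  3 → locker 1 (new)  [load 3/14]
  10 → locker 1  [load 13/14]
  10 → locker 2 (new)  [load 10/14]
  10 → locker 3 (new)  [load 10/14]
  3 → locker 2  [load 13/14]
  1 → locker 1  [load 14/14]
  9 → locker 4 (new)  [load 9/14]
  3 → locker 3  [load 13/14]
4 storage lockers opened.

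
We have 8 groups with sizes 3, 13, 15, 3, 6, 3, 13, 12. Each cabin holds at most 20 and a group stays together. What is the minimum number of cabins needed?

Total = 15 + 13 + 13 + 12 + 6 + 3 + 3 + 3 = 68.
Lower bound: ⌈68/20⌉ = 4 cabins.
A packing using 4 cabins:
  cabin 1: 15 + 3 = 18
  cabin 2: 13 + 6 = 19
  cabin 3: 13 + 3 + 3 = 19
  cabin 4: 12 = 12
This matches the lower bound, so 4 is optimal.

4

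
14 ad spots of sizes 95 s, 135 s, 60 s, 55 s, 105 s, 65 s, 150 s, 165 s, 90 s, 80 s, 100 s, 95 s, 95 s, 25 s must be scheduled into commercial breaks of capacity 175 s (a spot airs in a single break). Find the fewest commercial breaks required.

9

Total = 165 + 150 + 135 + 105 + 100 + 95 + 95 + 95 + 90 + 80 + 65 + 60 + 55 + 25 = 1315 s.
Lower bound: ⌈1315/175⌉ = 8 commercial breaks.
Also, 9 ad spots each exceed 175/2 s, and no two of those can share a break, so at least 9 commercial breaks are needed.
A packing using 9 commercial breaks:
  break 1: 165 = 165
  break 2: 150 + 25 = 175
  break 3: 135 = 135
  break 4: 105 + 65 = 170
  break 5: 100 + 60 = 160
  break 6: 95 + 80 = 175
  break 7: 95 + 55 = 150
  break 8: 95 = 95
  break 9: 90 = 90
This matches the lower bound, so 9 is optimal.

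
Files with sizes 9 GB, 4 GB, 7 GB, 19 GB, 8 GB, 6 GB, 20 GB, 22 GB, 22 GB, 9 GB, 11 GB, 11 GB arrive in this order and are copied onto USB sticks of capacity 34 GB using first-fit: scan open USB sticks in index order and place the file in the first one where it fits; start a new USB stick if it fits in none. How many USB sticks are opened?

  9 → USB stick 1 (new)  [load 9/34]
  4 → USB stick 1  [load 13/34]
  7 → USB stick 1  [load 20/34]
  19 → USB stick 2 (new)  [load 19/34]
  8 → USB stick 1  [load 28/34]
  6 → USB stick 1  [load 34/34]
  20 → USB stick 3 (new)  [load 20/34]
  22 → USB stick 4 (new)  [load 22/34]
  22 → USB stick 5 (new)  [load 22/34]
  9 → USB stick 2  [load 28/34]
  11 → USB stick 3  [load 31/34]
  11 → USB stick 4  [load 33/34]
5 USB sticks opened.

5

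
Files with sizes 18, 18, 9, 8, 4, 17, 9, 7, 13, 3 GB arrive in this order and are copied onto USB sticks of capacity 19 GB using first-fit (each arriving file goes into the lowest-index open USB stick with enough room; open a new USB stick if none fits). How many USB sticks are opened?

7

  18 → USB stick 1 (new)  [load 18/19]
  18 → USB stick 2 (new)  [load 18/19]
  9 → USB stick 3 (new)  [load 9/19]
  8 → USB stick 3  [load 17/19]
  4 → USB stick 4 (new)  [load 4/19]
  17 → USB stick 5 (new)  [load 17/19]
  9 → USB stick 4  [load 13/19]
  7 → USB stick 6 (new)  [load 7/19]
  13 → USB stick 7 (new)  [load 13/19]
  3 → USB stick 4  [load 16/19]
7 USB sticks opened.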